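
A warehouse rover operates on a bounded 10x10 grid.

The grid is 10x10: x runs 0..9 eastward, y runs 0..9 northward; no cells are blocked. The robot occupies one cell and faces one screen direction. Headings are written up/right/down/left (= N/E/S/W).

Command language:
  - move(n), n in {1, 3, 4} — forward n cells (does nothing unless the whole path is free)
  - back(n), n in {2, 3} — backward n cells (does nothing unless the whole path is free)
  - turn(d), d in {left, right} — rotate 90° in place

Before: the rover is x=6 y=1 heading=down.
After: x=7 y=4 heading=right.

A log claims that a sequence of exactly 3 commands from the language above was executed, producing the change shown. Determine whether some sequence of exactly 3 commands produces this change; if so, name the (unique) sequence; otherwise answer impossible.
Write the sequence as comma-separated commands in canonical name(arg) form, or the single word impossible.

back(3), turn(left), move(1)

key: order matters: swapping back(3) and move(1) lands elsewhere
begin: x=6 y=1 heading=down
[1] after back(3): x=6 y=4 heading=down
[2] after turn(left): x=6 y=4 heading=right
[3] after move(1): x=7 y=4 heading=right
no other 3-command option fits: unique.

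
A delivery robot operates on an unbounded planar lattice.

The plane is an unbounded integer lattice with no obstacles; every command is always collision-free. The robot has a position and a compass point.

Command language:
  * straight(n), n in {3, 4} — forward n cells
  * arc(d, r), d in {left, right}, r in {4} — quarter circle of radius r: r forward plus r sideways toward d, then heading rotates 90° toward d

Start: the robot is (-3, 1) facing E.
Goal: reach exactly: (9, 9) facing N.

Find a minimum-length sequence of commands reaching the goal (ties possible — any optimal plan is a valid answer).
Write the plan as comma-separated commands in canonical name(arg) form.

initial: (-3, 1) facing E
t=1 straight(4) ⇒ (1, 1) facing E
t=2 straight(4) ⇒ (5, 1) facing E
t=3 arc(left, 4) ⇒ (9, 5) facing N
t=4 straight(4) ⇒ (9, 9) facing N
no 3-step plan works, so 4 is optimal.

straight(4), straight(4), arc(left, 4), straight(4)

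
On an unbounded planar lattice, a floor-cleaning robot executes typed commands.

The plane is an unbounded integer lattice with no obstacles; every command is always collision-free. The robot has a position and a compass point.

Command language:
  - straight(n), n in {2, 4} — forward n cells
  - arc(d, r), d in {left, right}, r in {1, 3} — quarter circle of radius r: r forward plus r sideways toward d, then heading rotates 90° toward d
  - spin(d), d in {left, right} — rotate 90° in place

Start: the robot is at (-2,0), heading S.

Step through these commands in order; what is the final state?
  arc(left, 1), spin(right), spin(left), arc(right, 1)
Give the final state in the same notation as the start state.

at (0,-2), heading S

start: at (-2,0), heading S
step 1 (arc(left, 1)): at (-1,-1), heading E
step 2 (spin(right)): at (-1,-1), heading S
step 3 (spin(left)): at (-1,-1), heading E
step 4 (arc(right, 1)): at (0,-2), heading S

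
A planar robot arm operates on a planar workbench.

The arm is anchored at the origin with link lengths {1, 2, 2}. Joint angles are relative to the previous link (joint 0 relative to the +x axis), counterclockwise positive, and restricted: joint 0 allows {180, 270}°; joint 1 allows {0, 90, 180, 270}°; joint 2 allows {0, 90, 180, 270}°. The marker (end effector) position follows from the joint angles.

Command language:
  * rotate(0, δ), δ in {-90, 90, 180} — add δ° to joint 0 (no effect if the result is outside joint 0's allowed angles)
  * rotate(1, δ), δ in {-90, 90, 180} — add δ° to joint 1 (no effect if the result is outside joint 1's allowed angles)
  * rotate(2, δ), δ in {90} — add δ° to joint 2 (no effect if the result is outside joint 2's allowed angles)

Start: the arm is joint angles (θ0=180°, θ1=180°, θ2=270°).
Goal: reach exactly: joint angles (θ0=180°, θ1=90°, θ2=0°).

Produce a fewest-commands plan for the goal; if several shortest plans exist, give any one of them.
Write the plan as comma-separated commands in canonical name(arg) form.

t0: joint angles (θ0=180°, θ1=180°, θ2=270°)
1. rotate(2, 90) → joint angles (θ0=180°, θ1=180°, θ2=0°)
2. rotate(1, -90) → joint angles (θ0=180°, θ1=90°, θ2=0°)
shorter routes all fall short; 2 is best.

rotate(2, 90), rotate(1, -90)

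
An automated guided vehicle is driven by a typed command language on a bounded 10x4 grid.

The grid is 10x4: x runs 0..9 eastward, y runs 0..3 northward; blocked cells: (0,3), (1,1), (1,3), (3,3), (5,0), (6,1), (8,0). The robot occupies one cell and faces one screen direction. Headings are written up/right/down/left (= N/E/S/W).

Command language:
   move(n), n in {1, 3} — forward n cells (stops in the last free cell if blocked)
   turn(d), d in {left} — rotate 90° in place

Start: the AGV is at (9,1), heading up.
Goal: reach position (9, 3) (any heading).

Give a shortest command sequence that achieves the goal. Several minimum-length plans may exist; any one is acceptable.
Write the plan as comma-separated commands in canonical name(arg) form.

from: at (9,1), heading up
step 1 (move(3)): at (9,3), heading up
no 0-step plan works, so 1 is optimal.

move(3)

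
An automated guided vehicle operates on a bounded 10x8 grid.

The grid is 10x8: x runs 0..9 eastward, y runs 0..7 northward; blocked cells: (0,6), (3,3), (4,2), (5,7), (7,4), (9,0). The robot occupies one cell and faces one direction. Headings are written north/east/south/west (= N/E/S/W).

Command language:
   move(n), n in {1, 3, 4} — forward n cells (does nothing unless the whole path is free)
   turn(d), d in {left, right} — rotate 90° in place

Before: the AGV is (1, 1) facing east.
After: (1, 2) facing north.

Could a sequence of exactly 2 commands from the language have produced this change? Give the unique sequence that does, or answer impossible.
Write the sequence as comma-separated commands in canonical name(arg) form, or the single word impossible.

key: position moved to (1,2) AND the heading swung to N — translation plus rotation needed
from: (1, 1) facing east
t=1 turn(left) ⇒ (1, 1) facing north
t=2 move(1) ⇒ (1, 2) facing north
no rival 2-sequence matches.

turn(left), move(1)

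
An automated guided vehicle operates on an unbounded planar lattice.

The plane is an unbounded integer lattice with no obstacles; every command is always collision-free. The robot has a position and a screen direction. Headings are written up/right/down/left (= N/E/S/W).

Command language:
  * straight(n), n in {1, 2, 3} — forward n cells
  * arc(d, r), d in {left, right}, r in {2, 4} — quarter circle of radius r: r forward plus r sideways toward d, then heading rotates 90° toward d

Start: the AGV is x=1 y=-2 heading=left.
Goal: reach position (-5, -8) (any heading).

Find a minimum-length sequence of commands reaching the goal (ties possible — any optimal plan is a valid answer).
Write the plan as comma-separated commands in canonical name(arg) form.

t0: x=1 y=-2 heading=left
t=1 arc(left, 2) ⇒ x=-1 y=-4 heading=down
t=2 arc(right, 4) ⇒ x=-5 y=-8 heading=left
nothing shorter than 2 reaches the goal.

arc(left, 2), arc(right, 4)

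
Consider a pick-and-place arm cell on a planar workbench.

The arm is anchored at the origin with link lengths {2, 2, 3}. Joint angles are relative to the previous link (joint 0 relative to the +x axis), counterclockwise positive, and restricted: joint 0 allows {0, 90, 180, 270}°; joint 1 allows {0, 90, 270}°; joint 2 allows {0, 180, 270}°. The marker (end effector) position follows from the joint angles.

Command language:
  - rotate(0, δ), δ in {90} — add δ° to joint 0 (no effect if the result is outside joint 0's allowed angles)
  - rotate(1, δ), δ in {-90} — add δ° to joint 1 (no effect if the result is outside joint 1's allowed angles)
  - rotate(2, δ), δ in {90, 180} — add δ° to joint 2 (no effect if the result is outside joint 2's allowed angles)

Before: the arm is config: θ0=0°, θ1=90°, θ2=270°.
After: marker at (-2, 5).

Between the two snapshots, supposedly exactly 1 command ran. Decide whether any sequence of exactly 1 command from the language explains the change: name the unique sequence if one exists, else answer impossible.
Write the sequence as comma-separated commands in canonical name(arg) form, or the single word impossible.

begin: config: θ0=0°, θ1=90°, θ2=270°
t=1 rotate(0, 90) ⇒ config: θ0=90°, θ1=90°, θ2=270°
all 4 alternatives checked — unique.

rotate(0, 90)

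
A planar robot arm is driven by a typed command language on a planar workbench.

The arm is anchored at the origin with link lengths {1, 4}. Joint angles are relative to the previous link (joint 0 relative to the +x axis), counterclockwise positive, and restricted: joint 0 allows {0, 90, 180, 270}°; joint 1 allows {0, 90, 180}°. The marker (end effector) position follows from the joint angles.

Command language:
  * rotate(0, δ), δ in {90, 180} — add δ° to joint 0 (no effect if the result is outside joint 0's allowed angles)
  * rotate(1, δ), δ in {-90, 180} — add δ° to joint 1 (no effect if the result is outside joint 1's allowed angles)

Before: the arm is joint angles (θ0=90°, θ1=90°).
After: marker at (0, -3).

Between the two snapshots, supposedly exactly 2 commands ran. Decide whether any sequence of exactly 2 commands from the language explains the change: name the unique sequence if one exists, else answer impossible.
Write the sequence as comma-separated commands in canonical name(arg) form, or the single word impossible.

rotate(1, -90), rotate(1, 180)

key: running rotate(1, 180) before rotate(1, -90) would end elsewhere — order is forced
start: joint angles (θ0=90°, θ1=90°)
[1] after rotate(1, -90): joint angles (θ0=90°, θ1=0°)
[2] after rotate(1, 180): joint angles (θ0=90°, θ1=180°)
no rival 2-sequence matches.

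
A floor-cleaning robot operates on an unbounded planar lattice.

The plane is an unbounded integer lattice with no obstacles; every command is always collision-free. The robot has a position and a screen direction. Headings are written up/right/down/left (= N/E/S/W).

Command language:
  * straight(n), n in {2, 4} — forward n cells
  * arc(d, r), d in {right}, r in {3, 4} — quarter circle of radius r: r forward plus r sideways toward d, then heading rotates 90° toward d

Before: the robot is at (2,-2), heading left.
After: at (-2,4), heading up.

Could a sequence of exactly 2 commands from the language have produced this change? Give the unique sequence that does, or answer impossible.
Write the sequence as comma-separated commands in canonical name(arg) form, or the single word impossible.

arc(right, 4), straight(2)

key: cell and facing (now N) both changed — the 2 commands mix motion and turning
t0: at (2,-2), heading left
t=1 arc(right, 4) ⇒ at (-2,2), heading up
t=2 straight(2) ⇒ at (-2,4), heading up
no rival 2-sequence matches.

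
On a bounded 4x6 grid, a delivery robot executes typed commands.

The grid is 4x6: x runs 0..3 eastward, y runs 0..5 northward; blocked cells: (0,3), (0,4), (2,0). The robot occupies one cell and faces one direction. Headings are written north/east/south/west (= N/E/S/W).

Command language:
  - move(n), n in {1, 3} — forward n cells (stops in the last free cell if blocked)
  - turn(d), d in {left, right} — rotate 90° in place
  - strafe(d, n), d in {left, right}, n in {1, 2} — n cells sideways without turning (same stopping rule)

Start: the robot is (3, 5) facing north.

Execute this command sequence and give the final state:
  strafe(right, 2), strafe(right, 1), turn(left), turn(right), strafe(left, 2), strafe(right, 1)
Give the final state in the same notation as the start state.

(2, 5) facing north

begin: (3, 5) facing north
step 1 (strafe(right, 2)): (3, 5) facing north
step 2 (strafe(right, 1)): (3, 5) facing north
step 3 (turn(left)): (3, 5) facing west
step 4 (turn(right)): (3, 5) facing north
step 5 (strafe(left, 2)): (1, 5) facing north
step 6 (strafe(right, 1)): (2, 5) facing north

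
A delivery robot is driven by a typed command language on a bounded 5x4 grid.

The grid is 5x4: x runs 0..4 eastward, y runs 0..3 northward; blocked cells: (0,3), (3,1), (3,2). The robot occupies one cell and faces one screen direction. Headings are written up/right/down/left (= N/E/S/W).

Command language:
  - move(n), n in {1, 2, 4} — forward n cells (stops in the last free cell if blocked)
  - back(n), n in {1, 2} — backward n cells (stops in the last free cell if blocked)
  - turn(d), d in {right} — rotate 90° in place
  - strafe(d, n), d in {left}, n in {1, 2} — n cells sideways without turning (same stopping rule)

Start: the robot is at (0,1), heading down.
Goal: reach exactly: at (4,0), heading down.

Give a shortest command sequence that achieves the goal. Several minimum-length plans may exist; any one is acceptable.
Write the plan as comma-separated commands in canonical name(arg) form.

move(2), strafe(left, 2), strafe(left, 2)

initial: at (0,1), heading down
t=1 move(2) ⇒ at (0,0), heading down
t=2 strafe(left, 2) ⇒ at (2,0), heading down
t=3 strafe(left, 2) ⇒ at (4,0), heading down
shorter routes all fall short; 3 is best.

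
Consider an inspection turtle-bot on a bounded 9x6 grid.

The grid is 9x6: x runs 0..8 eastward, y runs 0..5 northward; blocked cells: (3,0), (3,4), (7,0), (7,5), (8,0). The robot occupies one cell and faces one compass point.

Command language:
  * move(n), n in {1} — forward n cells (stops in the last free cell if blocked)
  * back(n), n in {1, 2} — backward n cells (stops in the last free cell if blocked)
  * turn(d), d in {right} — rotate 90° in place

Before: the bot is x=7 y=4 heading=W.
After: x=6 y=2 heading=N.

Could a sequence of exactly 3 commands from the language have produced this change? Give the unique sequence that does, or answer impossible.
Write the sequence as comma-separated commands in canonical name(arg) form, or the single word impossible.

key: order matters: swapping move(1) and back(2) lands elsewhere
start: x=7 y=4 heading=W
[1] after move(1): x=6 y=4 heading=W
[2] after turn(right): x=6 y=4 heading=N
[3] after back(2): x=6 y=2 heading=N
all 64 alternatives checked — unique.

move(1), turn(right), back(2)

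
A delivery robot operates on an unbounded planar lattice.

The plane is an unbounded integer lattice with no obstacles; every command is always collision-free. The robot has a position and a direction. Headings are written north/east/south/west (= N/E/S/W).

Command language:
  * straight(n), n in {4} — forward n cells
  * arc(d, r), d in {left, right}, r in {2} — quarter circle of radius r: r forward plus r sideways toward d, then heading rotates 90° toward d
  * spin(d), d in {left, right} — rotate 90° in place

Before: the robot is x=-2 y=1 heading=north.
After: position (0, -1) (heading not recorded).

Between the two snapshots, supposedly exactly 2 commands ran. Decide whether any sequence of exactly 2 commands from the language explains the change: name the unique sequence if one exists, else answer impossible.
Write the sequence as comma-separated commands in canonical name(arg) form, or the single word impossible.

key: order matters: swapping spin(right) and arc(right, 2) lands elsewhere
t0: x=-2 y=1 heading=north
step 1 (spin(right)): x=-2 y=1 heading=east
step 2 (arc(right, 2)): x=0 y=-1 heading=south
all 25 alternatives checked — unique.

spin(right), arc(right, 2)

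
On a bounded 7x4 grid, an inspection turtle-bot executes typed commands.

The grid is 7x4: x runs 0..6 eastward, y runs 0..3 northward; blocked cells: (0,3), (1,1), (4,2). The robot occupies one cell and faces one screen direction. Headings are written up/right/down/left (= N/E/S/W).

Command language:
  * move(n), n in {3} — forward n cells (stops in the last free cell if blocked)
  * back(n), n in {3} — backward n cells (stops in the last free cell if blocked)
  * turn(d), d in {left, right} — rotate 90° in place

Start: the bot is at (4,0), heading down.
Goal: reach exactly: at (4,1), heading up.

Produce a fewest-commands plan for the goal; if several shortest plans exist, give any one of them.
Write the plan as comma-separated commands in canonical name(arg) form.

initial: at (4,0), heading down
t=1 turn(left) ⇒ at (4,0), heading right
t=2 turn(left) ⇒ at (4,0), heading up
t=3 move(3) ⇒ at (4,1), heading up
shorter routes all fall short; 3 is best.

turn(left), turn(left), move(3)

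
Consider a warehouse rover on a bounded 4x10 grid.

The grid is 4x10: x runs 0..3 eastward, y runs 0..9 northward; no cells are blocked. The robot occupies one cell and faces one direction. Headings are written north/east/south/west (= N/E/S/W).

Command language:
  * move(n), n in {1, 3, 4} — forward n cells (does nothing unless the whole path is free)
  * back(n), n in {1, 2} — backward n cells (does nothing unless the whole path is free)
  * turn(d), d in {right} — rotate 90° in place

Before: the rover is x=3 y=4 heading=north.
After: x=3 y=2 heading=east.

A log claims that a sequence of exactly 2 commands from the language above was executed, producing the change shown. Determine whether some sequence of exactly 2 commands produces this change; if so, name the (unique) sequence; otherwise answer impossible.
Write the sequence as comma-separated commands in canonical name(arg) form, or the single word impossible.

key: running turn(right) before back(2) would end elsewhere — order is forced
initial: x=3 y=4 heading=north
step 1 (back(2)): x=3 y=2 heading=north
step 2 (turn(right)): x=3 y=2 heading=east
uniquely the one of 36 2-step routes that fits.

back(2), turn(right)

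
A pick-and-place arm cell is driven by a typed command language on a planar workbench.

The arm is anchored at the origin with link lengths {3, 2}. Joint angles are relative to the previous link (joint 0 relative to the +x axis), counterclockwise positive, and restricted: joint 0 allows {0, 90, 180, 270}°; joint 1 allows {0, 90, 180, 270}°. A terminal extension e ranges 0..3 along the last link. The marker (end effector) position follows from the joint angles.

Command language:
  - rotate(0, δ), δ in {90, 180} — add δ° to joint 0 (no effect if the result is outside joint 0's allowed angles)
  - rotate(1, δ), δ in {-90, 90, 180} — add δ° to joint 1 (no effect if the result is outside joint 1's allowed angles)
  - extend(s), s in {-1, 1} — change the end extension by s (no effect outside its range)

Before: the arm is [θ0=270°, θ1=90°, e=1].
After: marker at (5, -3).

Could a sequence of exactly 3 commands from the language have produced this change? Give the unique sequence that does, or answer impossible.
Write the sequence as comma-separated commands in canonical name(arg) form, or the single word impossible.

extend(1), extend(1), extend(1)

from: [θ0=270°, θ1=90°, e=1]
t=1 extend(1) ⇒ [θ0=270°, θ1=90°, e=2]
t=2 extend(1) ⇒ [θ0=270°, θ1=90°, e=3]
t=3 extend(1) ⇒ [θ0=270°, θ1=90°, e=3]
all 343 alternatives checked — unique.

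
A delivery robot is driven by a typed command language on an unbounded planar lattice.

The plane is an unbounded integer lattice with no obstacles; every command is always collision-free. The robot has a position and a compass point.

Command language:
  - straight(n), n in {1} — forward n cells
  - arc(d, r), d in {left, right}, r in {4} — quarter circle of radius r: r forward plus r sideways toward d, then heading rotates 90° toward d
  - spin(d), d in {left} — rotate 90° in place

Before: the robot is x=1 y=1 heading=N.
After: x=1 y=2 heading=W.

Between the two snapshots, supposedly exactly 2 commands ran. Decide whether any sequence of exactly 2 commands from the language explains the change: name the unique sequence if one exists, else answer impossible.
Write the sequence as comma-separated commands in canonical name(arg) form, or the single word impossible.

straight(1), spin(left)

key: order matters: swapping straight(1) and spin(left) lands elsewhere
from: x=1 y=1 heading=N
t=1 straight(1) ⇒ x=1 y=2 heading=N
t=2 spin(left) ⇒ x=1 y=2 heading=W
uniquely the one of 16 2-step routes that fits.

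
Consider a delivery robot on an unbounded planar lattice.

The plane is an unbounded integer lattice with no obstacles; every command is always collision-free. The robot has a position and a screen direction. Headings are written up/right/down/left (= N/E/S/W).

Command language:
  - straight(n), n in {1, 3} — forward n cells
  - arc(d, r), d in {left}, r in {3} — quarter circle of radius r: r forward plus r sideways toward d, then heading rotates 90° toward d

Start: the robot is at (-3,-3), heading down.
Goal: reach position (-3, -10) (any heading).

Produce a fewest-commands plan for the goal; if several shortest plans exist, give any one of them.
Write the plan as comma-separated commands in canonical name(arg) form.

straight(1), straight(3), straight(3)

t0: at (-3,-3), heading down
step 1 (straight(1)): at (-3,-4), heading down
step 2 (straight(3)): at (-3,-7), heading down
step 3 (straight(3)): at (-3,-10), heading down
no 2-step plan works, so 3 is optimal.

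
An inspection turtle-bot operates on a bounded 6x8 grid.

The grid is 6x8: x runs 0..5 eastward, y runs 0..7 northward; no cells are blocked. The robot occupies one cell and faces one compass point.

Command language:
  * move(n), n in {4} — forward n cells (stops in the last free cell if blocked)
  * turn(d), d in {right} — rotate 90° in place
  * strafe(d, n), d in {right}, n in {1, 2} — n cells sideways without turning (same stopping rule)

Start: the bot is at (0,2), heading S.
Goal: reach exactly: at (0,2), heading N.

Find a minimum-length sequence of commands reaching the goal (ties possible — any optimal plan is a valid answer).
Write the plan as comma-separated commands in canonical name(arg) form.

turn(right), turn(right)

start: at (0,2), heading S
t=1 turn(right) ⇒ at (0,2), heading W
t=2 turn(right) ⇒ at (0,2), heading N
minimal: 2 command(s), checked below 2.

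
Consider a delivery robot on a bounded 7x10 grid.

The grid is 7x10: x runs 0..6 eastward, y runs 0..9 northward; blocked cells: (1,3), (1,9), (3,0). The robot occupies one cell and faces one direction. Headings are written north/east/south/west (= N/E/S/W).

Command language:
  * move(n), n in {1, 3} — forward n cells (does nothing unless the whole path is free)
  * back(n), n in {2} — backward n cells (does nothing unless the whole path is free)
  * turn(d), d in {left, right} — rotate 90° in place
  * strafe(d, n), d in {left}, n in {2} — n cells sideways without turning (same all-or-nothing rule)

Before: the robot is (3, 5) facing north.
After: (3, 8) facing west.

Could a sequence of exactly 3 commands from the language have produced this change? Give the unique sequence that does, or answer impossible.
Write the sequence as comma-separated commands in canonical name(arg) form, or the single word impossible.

move(3), move(3), turn(left)

key: cell and facing (now W) both changed — the 3 commands mix motion and turning
begin: (3, 5) facing north
[1] after move(3): (3, 8) facing north
[2] after move(3): (3, 8) facing north
[3] after turn(left): (3, 8) facing west
uniquely the one of 216 3-step routes that fits.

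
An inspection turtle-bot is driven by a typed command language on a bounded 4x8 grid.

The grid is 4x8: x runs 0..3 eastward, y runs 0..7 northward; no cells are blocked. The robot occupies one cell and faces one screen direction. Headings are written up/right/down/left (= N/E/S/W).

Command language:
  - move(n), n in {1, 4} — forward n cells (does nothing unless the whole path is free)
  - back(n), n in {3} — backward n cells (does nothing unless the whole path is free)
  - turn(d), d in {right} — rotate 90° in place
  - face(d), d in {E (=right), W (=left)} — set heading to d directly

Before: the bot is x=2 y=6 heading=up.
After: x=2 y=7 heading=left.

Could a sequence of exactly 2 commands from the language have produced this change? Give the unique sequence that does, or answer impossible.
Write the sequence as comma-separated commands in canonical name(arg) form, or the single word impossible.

key: order matters: swapping move(1) and face(W) lands elsewhere
start: x=2 y=6 heading=up
1. move(1) → x=2 y=7 heading=up
2. face(W) → x=2 y=7 heading=left
no other 2-command option fits: unique.

move(1), face(W)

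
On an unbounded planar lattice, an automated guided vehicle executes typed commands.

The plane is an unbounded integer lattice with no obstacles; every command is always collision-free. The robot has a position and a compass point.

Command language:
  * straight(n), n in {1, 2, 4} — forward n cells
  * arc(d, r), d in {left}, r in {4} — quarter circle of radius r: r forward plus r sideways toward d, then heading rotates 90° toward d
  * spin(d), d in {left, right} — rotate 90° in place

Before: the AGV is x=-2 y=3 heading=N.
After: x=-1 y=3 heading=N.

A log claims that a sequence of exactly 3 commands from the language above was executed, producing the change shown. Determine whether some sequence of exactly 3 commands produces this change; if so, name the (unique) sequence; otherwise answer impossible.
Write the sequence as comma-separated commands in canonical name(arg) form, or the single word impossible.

key: heading stays N — rotations cancel among the 3 commands
begin: x=-2 y=3 heading=N
[1] after spin(right): x=-2 y=3 heading=E
[2] after straight(1): x=-1 y=3 heading=E
[3] after spin(left): x=-1 y=3 heading=N
uniquely the one of 216 3-step routes that fits.

spin(right), straight(1), spin(left)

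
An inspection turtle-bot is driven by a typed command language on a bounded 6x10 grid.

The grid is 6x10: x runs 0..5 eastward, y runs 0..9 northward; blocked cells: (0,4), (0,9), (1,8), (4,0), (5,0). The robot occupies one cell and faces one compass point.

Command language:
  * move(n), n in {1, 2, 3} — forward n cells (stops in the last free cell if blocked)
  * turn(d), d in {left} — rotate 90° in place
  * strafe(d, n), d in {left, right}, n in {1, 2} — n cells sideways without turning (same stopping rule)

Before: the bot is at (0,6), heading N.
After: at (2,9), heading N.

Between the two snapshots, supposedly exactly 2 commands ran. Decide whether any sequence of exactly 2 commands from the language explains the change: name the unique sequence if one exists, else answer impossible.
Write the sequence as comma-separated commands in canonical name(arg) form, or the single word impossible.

strafe(right, 2), move(3)

key: running move(3) before strafe(right, 2) would end elsewhere — order is forced
begin: at (0,6), heading N
step 1 (strafe(right, 2)): at (2,6), heading N
step 2 (move(3)): at (2,9), heading N
all 64 alternatives checked — unique.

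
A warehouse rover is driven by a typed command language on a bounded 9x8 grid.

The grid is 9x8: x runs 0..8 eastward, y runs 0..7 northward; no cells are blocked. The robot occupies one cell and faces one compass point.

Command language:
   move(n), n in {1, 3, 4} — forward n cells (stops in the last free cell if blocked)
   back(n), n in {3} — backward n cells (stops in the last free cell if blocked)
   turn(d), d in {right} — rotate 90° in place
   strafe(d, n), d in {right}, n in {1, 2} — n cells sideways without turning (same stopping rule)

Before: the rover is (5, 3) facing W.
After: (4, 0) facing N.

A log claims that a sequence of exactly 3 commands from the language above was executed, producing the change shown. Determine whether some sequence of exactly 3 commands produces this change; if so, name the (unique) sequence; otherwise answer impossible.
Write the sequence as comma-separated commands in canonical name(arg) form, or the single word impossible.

move(1), turn(right), back(3)

key: order matters: swapping move(1) and back(3) lands elsewhere
t0: (5, 3) facing W
1. move(1) → (4, 3) facing W
2. turn(right) → (4, 3) facing N
3. back(3) → (4, 0) facing N
all 343 alternatives checked — unique.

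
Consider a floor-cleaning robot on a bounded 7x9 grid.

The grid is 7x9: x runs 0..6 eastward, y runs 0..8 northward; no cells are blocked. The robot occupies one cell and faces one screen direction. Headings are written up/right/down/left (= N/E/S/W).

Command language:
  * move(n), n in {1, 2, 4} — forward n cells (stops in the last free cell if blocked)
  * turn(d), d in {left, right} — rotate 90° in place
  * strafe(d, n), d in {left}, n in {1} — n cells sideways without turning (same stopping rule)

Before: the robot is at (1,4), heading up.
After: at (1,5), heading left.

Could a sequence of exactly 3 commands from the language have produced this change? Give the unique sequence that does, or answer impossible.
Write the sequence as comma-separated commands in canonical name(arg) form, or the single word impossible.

key: running strafe(left, 1) before move(2) would end elsewhere — order is forced
begin: at (1,4), heading up
1. move(2) → at (1,6), heading up
2. turn(left) → at (1,6), heading left
3. strafe(left, 1) → at (1,5), heading left
all 216 alternatives checked — unique.

move(2), turn(left), strafe(left, 1)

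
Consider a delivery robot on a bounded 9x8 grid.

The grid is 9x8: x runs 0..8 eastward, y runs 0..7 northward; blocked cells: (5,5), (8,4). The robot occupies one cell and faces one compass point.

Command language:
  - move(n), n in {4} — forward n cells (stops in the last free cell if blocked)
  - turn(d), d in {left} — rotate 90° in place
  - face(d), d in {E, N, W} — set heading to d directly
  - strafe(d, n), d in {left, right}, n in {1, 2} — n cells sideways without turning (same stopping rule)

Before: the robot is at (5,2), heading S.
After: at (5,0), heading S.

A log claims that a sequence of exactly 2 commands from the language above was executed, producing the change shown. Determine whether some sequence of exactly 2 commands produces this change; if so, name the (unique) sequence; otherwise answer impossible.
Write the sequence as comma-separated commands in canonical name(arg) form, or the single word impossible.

key: heading stays S — no command in the sequence turns
start: at (5,2), heading S
t=1 move(4) ⇒ at (5,0), heading S
t=2 move(4) ⇒ at (5,0), heading S
uniquely the one of 81 2-step routes that fits.

move(4), move(4)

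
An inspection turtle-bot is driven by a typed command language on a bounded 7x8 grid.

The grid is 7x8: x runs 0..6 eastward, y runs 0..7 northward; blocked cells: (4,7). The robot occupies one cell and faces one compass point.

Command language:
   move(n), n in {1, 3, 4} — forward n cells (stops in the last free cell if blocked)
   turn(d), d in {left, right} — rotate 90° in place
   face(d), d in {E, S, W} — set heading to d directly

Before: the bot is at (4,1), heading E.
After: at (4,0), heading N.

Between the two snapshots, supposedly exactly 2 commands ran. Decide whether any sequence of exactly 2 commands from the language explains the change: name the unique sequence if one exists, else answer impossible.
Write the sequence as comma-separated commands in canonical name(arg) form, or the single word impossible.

impossible

checked all 2-command options: none fits.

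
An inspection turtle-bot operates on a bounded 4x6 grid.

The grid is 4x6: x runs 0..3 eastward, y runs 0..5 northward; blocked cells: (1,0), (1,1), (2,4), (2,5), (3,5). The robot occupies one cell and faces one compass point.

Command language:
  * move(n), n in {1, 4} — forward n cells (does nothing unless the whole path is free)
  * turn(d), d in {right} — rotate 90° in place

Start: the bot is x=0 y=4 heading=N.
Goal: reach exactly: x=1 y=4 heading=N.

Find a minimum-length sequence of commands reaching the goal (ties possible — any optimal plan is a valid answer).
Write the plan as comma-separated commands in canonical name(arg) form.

turn(right), move(1), turn(right), turn(right), turn(right)

begin: x=0 y=4 heading=N
1. turn(right) → x=0 y=4 heading=E
2. move(1) → x=1 y=4 heading=E
3. turn(right) → x=1 y=4 heading=S
4. turn(right) → x=1 y=4 heading=W
5. turn(right) → x=1 y=4 heading=N
shorter routes all fall short; 5 is best.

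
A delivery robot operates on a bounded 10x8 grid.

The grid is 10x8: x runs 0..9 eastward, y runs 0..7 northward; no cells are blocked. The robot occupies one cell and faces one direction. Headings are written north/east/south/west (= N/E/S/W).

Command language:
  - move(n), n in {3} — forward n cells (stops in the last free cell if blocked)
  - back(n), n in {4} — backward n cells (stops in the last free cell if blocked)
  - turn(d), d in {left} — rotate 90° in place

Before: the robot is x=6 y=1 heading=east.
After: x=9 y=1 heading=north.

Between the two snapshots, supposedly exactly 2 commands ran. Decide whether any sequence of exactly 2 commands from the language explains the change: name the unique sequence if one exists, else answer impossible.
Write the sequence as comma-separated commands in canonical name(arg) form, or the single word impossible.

move(3), turn(left)

key: order matters: swapping move(3) and turn(left) lands elsewhere
initial: x=6 y=1 heading=east
step 1 (move(3)): x=9 y=1 heading=east
step 2 (turn(left)): x=9 y=1 heading=north
no other 2-command option fits: unique.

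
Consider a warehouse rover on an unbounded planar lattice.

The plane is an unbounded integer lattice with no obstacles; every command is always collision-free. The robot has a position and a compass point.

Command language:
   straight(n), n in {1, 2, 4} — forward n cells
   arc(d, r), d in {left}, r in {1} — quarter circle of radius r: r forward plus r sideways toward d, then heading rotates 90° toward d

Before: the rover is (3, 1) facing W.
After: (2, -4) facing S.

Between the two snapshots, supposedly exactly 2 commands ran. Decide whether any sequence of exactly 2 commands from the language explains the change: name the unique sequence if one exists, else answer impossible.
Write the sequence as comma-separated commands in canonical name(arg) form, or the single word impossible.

arc(left, 1), straight(4)

key: order matters: swapping arc(left, 1) and straight(4) lands elsewhere
begin: (3, 1) facing W
step 1 (arc(left, 1)): (2, 0) facing S
step 2 (straight(4)): (2, -4) facing S
no other 2-command option fits: unique.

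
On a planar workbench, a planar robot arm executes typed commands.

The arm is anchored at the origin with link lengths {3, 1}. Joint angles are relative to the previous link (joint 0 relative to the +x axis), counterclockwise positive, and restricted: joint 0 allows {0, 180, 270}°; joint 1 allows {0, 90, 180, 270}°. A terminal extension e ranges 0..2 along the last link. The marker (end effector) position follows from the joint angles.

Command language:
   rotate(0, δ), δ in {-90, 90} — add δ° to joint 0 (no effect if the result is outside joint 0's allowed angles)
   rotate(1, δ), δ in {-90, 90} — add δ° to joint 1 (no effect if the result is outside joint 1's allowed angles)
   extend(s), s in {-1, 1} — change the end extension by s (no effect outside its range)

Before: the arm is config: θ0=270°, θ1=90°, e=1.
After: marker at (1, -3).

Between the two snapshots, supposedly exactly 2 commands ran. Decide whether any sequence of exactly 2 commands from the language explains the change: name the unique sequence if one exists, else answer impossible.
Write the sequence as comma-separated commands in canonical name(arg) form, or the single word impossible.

extend(-1), extend(-1)

t0: config: θ0=270°, θ1=90°, e=1
1. extend(-1) → config: θ0=270°, θ1=90°, e=0
2. extend(-1) → config: θ0=270°, θ1=90°, e=0
no rival 2-sequence matches.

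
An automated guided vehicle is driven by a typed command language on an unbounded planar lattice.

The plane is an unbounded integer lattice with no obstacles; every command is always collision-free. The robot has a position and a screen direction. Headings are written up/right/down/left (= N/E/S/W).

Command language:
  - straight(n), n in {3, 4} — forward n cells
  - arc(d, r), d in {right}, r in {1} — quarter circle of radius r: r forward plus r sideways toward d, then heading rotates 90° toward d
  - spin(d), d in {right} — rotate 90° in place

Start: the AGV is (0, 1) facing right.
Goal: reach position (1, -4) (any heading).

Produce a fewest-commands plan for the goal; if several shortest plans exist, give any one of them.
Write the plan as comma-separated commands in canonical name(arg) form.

initial: (0, 1) facing right
1. arc(right, 1) → (1, 0) facing down
2. straight(4) → (1, -4) facing down
nothing shorter than 2 reaches the goal.

arc(right, 1), straight(4)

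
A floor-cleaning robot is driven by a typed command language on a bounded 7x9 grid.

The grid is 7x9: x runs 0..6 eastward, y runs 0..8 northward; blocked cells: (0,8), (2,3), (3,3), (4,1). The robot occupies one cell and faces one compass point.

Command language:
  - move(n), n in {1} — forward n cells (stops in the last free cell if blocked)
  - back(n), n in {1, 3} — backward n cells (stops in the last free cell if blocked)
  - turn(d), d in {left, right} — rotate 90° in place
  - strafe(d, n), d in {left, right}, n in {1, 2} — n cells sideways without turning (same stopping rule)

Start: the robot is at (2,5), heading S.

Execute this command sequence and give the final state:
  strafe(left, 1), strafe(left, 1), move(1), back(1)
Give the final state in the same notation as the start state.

at (4,5), heading S

from: at (2,5), heading S
step 1 (strafe(left, 1)): at (3,5), heading S
step 2 (strafe(left, 1)): at (4,5), heading S
step 3 (move(1)): at (4,4), heading S
step 4 (back(1)): at (4,5), heading S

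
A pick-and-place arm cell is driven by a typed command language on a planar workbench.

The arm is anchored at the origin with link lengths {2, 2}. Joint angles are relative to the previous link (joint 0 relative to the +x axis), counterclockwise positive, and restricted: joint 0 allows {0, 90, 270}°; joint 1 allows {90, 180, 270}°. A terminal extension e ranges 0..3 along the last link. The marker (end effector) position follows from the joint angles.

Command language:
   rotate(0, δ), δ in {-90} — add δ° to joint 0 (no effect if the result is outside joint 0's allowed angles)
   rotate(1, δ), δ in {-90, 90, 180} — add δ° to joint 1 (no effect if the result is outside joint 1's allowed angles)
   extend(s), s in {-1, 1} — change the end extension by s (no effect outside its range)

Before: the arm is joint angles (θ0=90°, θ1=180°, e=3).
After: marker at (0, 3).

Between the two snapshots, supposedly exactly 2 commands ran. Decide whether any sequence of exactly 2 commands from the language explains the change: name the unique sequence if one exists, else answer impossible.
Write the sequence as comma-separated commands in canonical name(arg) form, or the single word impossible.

initial: joint angles (θ0=90°, θ1=180°, e=3)
t=1 rotate(0, -90) ⇒ joint angles (θ0=0°, θ1=180°, e=3)
t=2 rotate(0, -90) ⇒ joint angles (θ0=270°, θ1=180°, e=3)
no rival 2-sequence matches.

rotate(0, -90), rotate(0, -90)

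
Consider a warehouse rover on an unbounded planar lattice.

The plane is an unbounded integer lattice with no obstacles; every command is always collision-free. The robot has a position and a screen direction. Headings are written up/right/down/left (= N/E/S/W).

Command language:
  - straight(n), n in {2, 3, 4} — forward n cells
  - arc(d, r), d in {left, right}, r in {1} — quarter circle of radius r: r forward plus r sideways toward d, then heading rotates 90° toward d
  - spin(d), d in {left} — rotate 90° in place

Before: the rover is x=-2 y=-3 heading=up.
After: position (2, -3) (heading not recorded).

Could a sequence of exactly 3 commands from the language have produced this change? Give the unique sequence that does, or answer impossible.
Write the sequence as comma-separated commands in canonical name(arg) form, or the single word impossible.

start: x=-2 y=-3 heading=up
[1] after arc(right, 1): x=-1 y=-2 heading=right
[2] after straight(2): x=1 y=-2 heading=right
[3] after arc(right, 1): x=2 y=-3 heading=down
all 216 alternatives checked — unique.

arc(right, 1), straight(2), arc(right, 1)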